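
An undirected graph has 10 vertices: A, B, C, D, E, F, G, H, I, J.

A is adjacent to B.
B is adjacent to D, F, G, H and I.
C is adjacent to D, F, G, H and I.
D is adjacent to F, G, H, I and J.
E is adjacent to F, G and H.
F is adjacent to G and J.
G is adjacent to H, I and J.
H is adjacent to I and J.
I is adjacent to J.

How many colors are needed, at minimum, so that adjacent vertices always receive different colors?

5

B, D, G, H, I are pairwise adjacent (a clique of size 5), so at least 5 colors are needed.
5 colors suffice: color 1 → {A, G}; color 2 → {D, E}; color 3 → {F, H}; color 4 → {B, C, J}; color 5 → {I}. Every edge joins two different colors.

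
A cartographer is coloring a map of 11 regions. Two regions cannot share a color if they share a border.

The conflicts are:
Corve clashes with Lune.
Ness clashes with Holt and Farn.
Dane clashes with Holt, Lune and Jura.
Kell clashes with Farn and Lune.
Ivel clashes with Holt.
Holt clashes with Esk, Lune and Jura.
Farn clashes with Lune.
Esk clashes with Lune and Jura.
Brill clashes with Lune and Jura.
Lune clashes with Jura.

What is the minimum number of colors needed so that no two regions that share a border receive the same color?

Holt, Esk, Lune, Jura all conflict with each other, so at least 4 colors are needed.
4 colors suffice: color 1 → {Ness, Ivel, Lune}; color 2 → {Corve, Holt, Farn, Brill}; color 3 → {Kell, Jura}; color 4 → {Dane, Esk}. Every pair that conflicts lands in different colors.

4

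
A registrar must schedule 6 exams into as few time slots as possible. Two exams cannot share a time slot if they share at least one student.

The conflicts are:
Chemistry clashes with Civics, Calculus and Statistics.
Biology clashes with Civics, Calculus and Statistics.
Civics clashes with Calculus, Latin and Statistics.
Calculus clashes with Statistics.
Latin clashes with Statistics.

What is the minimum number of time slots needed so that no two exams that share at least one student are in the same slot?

4

Chemistry, Civics, Calculus, Statistics all conflict with each other, so at least 4 time slots are needed.
4 time slots suffice: time slot 1 → {Civics}; time slot 2 → {Statistics}; time slot 3 → {Calculus, Latin}; time slot 4 → {Chemistry, Biology}. Each listed conflict is separated.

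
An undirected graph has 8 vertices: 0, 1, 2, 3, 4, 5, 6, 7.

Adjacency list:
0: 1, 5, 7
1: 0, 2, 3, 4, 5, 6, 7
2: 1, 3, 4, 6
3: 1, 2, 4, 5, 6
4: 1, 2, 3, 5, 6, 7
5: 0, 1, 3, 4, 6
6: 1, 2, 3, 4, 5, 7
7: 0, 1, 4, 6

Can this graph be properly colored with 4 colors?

1, 2, 3, 4, 6 are pairwise adjacent (a clique of size 5), so at least 5 colors are needed.
So 4 colors are not enough.

No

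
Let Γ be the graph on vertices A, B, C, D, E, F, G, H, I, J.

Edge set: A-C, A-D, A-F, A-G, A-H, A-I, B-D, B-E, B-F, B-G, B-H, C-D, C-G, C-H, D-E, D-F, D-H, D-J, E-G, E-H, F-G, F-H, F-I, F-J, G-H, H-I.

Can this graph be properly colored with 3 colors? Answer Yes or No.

A, D, F, H are mutually adjacent (a clique of size 4), so at least 4 colors are needed.
So 3 colors are not enough.

No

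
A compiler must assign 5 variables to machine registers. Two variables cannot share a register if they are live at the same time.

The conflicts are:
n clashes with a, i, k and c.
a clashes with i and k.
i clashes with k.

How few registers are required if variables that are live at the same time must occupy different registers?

4

n, a, i, k all conflict with each other, so at least 4 registers are needed.
4 registers suffice: register 1 → {n}; register 2 → {a, c}; register 3 → {i}; register 4 → {k}. Every pair that conflicts lands in different registers.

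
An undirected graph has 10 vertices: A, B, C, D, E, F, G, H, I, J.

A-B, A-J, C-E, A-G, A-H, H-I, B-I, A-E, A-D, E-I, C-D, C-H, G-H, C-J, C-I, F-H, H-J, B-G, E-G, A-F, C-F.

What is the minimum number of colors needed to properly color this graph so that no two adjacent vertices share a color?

3

A, B, G form a triangle, so at least 3 colors are needed.
3 colors suffice: color 1 → {A, C}; color 2 → {B, D, E, H}; color 3 → {F, G, I, J}. Every edge joins two different colors.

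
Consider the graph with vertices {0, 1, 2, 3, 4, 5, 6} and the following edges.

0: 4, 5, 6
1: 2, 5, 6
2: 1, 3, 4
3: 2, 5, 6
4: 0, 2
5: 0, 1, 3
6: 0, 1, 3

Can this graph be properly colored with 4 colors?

Yes

The chromatic number is 3. The cycle 1-6-0-4-2-1 has odd length 5, so it cannot be 2-colored; at least 3 colors are needed.
A valid assignment using 3 colors: 0=red, 1=red, 2=blue, 3=red, 4=green, 5=blue, 6=blue.
Since 4 ≥ 3, a proper 4-coloring certainly exists.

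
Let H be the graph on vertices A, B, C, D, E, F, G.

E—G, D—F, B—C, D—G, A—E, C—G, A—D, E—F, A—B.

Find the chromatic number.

The cycle B-A-E-G-C-B has odd length 5, so it cannot be 2-colored; at least 3 colors are needed.
3 colors suffice: color 1 → {B, D, E}; color 2 → {A, F, G}; color 3 → {C}. Every edge joins two different colors.

3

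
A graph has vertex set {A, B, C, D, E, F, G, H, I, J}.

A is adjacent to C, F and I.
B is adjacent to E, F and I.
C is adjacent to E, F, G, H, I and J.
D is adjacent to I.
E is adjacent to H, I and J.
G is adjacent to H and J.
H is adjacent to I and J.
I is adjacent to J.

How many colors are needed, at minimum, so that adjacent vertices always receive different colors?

C, E, H, I, J form a clique, so at least 5 colors are needed.
One proper 5-coloring: A=3, B=2, C=2, D=2, E=3, F=1, G=1, H=4, I=1, J=5. Every edge joins two different colors.

5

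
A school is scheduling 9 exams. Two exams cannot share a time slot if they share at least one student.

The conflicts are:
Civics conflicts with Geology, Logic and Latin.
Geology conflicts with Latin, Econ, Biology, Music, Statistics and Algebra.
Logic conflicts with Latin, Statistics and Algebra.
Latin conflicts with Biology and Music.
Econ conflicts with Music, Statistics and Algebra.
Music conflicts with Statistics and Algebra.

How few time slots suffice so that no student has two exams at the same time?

Geology, Econ, Music, Algebra are mutually in conflict, so at least 4 time slots are needed.
A valid assignment using 4 time slots: Civics=2, Geology=1, Logic=1, Latin=3, Econ=4, Biology=2, Music=2, Statistics=3, Algebra=3. No two conflicting exams share a time slot.

4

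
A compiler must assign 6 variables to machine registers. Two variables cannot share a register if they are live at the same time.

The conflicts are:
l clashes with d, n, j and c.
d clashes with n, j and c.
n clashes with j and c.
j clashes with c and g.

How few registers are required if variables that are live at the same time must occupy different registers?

5

l, d, n, j, c pairwise conflict, so at least 5 registers are needed.
A valid assignment using 5 registers: l=5, d=4, n=2, j=1, c=3, g=2. Every pair that conflicts lands in different registers.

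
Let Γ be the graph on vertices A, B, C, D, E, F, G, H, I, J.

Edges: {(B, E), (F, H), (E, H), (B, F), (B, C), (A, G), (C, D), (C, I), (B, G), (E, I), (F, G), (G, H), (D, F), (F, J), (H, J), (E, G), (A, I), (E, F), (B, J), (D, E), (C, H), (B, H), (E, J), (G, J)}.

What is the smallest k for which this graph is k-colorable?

6

B, E, F, G, H, J are pairwise adjacent (a clique of size 6), so at least 6 colors are needed.
One proper 6-coloring: A=1, B=3, C=1, D=3, E=1, F=2, G=4, H=5, I=2, J=6. Every edge joins two different colors.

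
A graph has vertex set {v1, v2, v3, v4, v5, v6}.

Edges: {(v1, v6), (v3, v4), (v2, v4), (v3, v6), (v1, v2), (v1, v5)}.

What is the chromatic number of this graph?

The cycle v2-v1-v6-v3-v4-v2 has odd length 5, so it cannot be 2-colored; at least 3 colors are needed.
3 colors suffice: v1=1, v2=2, v3=3, v4=1, v5=2, v6=2. Every edge joins two different colors.

3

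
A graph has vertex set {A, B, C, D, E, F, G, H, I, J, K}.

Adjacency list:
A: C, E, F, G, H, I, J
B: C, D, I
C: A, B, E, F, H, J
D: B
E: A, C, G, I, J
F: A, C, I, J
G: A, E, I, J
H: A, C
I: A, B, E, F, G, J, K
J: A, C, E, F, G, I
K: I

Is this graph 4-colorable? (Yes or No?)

A, E, G, I, J are pairwise adjacent (a clique of size 5), so at least 5 colors are needed.
So 4 colors are not enough.

No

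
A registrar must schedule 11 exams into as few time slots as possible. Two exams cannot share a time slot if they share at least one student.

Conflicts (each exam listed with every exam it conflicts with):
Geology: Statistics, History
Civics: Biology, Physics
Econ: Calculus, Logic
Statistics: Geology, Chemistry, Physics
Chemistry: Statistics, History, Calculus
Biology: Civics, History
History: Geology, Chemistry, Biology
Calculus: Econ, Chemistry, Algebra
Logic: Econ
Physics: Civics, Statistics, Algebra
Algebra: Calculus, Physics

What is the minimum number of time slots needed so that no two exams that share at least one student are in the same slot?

3

The cycle Physics-Algebra-Calculus-Chemistry-Statistics-Physics has odd length 5, so it cannot be 2-colored; at least 3 time slots are needed.
A valid assignment using 3 time slots: Geology=2, Civics=2, Econ=2, Statistics=3, Chemistry=2, Biology=3, History=1, Calculus=1, Logic=1, Physics=1, Algebra=2. No two conflicting exams share a time slot.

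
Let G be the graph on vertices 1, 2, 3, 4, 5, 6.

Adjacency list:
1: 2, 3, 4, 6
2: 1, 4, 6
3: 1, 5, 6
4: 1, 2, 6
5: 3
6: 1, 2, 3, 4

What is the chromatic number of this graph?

4

1, 2, 4, 6 are pairwise adjacent (a clique of size 4), so at least 4 colors are needed.
4 colors suffice: color a → {1, 5}; color b → {6}; color c → {3, 4}; color d → {2}. No two adjacent vertices share a color.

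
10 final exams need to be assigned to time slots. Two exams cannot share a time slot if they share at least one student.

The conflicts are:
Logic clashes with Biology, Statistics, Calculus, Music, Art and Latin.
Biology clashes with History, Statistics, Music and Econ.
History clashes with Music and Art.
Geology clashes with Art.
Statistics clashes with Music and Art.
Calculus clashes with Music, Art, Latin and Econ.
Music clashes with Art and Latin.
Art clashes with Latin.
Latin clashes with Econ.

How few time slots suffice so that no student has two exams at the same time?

5

Logic, Calculus, Music, Art, Latin pairwise conflict, so at least 5 time slots are needed.
5 time slots suffice: time slot 1 → {Geology, Music, Econ}; time slot 2 → {Biology, Art}; time slot 3 → {Logic, History}; time slot 4 → {Statistics, Latin}; time slot 5 → {Calculus}. Each listed conflict is separated.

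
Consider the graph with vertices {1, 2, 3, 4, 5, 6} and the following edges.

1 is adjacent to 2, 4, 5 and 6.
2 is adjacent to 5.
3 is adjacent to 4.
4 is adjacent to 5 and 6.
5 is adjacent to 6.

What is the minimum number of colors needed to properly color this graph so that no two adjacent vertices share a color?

4

1, 4, 5, 6 are pairwise adjacent (a clique of size 4), so at least 4 colors are needed.
4 colors suffice: color red → {1, 3}; color blue → {5}; color green → {2, 4}; color yellow → {6}. Every edge joins two different colors.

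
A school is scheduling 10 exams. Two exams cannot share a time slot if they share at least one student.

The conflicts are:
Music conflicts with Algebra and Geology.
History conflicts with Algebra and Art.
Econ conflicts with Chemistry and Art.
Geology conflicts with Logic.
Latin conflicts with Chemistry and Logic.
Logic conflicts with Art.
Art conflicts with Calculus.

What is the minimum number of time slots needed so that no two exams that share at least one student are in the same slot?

3

The cycle Art-Econ-Chemistry-Latin-Logic-Art has odd length 5, so it cannot be 2-colored; at least 3 time slots are needed.
Using 3 time slots: Music=2, History=2, Econ=2, Algebra=1, Geology=1, Latin=3, Chemistry=1, Logic=2, Art=1, Calculus=2. No two conflicting exams share a time slot.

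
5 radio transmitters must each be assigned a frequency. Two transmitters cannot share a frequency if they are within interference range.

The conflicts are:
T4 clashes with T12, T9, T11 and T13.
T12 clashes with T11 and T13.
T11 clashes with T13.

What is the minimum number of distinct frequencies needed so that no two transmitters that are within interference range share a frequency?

T4, T12, T11, T13 all conflict with each other, so at least 4 frequencies are needed.
4 frequencies suffice: T4=1, T12=2, T9=2, T11=3, T13=4. No two conflicting transmitters share a frequency.

4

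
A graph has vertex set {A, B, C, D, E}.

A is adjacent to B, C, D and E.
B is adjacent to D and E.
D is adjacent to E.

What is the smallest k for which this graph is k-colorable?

4

A, B, D, E are pairwise adjacent (a clique of size 4), so at least 4 colors are needed.
4 colors suffice: A=1, B=3, C=2, D=4, E=2. No two adjacent vertices share a color.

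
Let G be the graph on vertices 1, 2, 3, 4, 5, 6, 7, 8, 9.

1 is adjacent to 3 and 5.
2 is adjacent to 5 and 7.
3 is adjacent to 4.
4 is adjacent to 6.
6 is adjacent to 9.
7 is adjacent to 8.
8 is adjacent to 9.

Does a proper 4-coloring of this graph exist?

Yes

The chromatic number is 3. The cycle 5-2-7-8-9-6-4-3-1-5 has odd length 9, so it cannot be 2-colored; at least 3 colors are needed.
One proper 3-coloring: 1=blue, 2=blue, 3=green, 4=red, 5=red, 6=blue, 7=red, 8=blue, 9=red.
Since 4 ≥ 3, a proper 4-coloring certainly exists.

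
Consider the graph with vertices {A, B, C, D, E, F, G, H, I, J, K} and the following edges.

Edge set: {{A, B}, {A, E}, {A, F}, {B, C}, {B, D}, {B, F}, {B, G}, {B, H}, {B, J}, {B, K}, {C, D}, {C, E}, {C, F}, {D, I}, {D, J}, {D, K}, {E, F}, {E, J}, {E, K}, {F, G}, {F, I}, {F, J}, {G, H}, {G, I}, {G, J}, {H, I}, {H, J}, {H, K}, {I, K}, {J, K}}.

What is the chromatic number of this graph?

4

B, F, G, J are mutually adjacent (a clique of size 4), so at least 4 colors are needed.
One proper 4-coloring: A=3, B=1, C=3, D=2, E=1, F=2, G=4, H=2, I=1, J=3, K=4. Every edge joins two different colors.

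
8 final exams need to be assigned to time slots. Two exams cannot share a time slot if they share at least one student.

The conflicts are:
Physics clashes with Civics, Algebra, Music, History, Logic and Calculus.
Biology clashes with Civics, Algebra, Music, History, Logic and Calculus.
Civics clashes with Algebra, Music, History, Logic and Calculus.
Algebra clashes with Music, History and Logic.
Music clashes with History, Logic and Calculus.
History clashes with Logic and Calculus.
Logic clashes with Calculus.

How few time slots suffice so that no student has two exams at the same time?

Physics, Civics, Algebra, Music, History, Logic all conflict with each other, so at least 6 time slots are needed.
6 time slots suffice: time slot 1 → {Civics}; time slot 2 → {History}; time slot 3 → {Logic}; time slot 4 → {Music}; time slot 5 → {Algebra, Calculus}; time slot 6 → {Physics, Biology}. No two conflicting exams share a time slot.

6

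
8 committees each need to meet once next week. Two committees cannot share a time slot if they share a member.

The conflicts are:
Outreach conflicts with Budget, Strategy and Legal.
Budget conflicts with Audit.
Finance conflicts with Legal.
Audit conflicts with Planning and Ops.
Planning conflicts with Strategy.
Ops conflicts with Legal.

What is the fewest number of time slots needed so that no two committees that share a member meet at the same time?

The cycle Budget-Audit-Planning-Strategy-Outreach-Budget has odd length 5, so it cannot be 2-colored; at least 3 time slots are needed.
A valid assignment using 3 time slots: Outreach=2, Budget=3, Finance=2, Audit=1, Planning=2, Strategy=1, Ops=2, Legal=1. Every pair that conflicts lands in different time slots.

3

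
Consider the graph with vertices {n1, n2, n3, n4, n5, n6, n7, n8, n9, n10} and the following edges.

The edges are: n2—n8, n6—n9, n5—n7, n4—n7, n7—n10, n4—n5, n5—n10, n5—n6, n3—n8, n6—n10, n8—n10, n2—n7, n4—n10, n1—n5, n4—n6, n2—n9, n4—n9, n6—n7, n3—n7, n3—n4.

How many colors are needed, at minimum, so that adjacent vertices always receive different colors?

n4, n5, n6, n7, n10 are mutually adjacent (a clique of size 5), so at least 5 colors are needed.
5 colors suffice: color 1 → {n1, n7, n8, n9}; color 2 → {n2, n4}; color 3 → {n3, n6}; color 4 → {n10}; color 5 → {n5}. No two adjacent vertices share a color.

5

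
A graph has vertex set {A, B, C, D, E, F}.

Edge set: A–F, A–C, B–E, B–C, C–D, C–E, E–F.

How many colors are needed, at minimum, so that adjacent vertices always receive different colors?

3

B, C, E are mutually adjacent, so at least 3 colors are needed.
One proper 3-coloring: A=blue, B=green, C=red, D=blue, E=blue, F=red. Every edge joins two different colors.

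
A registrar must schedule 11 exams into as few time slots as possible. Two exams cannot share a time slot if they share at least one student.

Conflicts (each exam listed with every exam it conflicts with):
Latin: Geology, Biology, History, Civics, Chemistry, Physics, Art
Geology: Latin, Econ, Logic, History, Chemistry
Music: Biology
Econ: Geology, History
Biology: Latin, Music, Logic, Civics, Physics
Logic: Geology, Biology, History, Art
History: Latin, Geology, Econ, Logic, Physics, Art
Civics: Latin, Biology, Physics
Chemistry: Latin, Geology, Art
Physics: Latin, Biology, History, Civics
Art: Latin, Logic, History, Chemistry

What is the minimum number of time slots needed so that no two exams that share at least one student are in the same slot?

Latin, Biology, Civics, Physics pairwise conflict, so at least 4 time slots are needed.
A valid assignment using 4 time slots: Latin=1, Geology=3, Music=1, Econ=1, Biology=2, Logic=1, History=2, Civics=4, Chemistry=2, Physics=3, Art=3. Every pair that conflicts lands in different time slots.

4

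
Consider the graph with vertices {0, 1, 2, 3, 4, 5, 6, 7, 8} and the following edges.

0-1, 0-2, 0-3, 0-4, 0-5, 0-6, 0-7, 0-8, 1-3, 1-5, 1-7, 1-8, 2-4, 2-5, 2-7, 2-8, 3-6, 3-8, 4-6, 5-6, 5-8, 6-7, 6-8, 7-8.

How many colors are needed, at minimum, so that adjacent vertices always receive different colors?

0, 1, 3, 8 form a clique, so at least 4 colors are needed.
4 colors suffice: color red → {0}; color blue → {4, 8}; color green → {1, 2, 6}; color yellow → {3, 5, 7}. Each edge has distinct colors on its endpoints.

4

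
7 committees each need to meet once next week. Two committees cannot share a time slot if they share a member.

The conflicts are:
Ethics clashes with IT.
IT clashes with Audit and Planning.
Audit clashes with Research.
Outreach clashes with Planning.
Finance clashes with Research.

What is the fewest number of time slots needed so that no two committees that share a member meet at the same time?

2

Finance and Research conflict, so at least 2 time slots are needed.
2 time slots suffice: time slot 1 → {IT, Outreach, Research}; time slot 2 → {Ethics, Audit, Finance, Planning}. No two conflicting committees share a time slot.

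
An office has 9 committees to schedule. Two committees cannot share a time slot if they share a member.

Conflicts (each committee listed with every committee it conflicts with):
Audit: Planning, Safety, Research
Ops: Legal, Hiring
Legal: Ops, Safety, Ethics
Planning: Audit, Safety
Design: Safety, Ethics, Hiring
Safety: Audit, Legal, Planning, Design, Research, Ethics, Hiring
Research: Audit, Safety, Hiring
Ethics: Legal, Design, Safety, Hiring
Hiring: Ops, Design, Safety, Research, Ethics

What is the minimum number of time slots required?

4

Design, Safety, Ethics, Hiring all conflict with each other, so at least 4 time slots are needed.
4 time slots suffice: Audit=2, Ops=1, Legal=2, Planning=3, Design=4, Safety=1, Research=3, Ethics=3, Hiring=2. Every pair that conflicts lands in different time slots.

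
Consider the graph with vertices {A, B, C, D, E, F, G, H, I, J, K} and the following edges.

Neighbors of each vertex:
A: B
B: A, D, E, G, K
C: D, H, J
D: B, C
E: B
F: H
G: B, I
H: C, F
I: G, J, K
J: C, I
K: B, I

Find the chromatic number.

B and G are adjacent, so at least 2 colors are needed.
A valid assignment using 2 colors: A=2, B=1, C=1, D=2, E=2, F=1, G=2, H=2, I=1, J=2, K=2. Every edge joins two different colors.

2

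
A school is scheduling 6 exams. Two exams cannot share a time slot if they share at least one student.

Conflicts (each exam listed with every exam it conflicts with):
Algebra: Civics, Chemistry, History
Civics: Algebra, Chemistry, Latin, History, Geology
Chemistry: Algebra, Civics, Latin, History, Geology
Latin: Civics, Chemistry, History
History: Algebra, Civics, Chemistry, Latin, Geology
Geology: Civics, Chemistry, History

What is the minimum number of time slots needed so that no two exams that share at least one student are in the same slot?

Algebra, Civics, Chemistry, History all conflict with each other, so at least 4 time slots are needed.
A valid assignment using 4 time slots: Algebra=4, Civics=3, Chemistry=2, Latin=4, History=1, Geology=4. Each listed conflict is separated.

4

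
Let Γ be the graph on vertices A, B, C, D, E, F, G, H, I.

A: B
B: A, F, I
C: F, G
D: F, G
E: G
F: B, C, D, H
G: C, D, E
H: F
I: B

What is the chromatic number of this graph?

2

D and G are adjacent, so at least 2 colors are needed.
2 colors suffice: A=1, B=2, C=2, D=2, E=2, F=1, G=1, H=2, I=1. Each edge has distinct colors on its endpoints.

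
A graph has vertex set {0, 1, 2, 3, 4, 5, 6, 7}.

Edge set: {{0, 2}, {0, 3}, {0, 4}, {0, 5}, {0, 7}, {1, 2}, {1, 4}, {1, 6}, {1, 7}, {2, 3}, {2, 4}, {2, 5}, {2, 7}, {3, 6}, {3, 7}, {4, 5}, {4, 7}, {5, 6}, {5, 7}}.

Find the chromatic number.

0, 2, 4, 5, 7 are pairwise adjacent (a clique of size 5), so at least 5 colors are needed.
5 colors suffice: color a → {2, 6}; color b → {7}; color c → {1, 3, 5}; color d → {4}; color e → {0}. No two adjacent vertices share a color.

5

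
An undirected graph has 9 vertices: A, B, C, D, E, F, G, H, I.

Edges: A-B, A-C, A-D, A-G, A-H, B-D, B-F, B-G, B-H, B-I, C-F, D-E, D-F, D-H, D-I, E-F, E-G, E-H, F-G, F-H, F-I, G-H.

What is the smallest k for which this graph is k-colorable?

B, D, F, I are pairwise adjacent (a clique of size 4), so at least 4 colors are needed.
4 colors suffice: color red → {A, F}; color blue → {B, C, E}; color green → {H, I}; color yellow → {D, G}. No two adjacent vertices share a color.

4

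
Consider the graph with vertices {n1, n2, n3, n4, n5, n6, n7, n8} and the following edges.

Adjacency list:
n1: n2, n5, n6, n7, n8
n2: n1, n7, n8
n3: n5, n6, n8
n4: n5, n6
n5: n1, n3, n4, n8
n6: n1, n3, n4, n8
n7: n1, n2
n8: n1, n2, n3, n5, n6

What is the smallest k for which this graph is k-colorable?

3

n1, n6, n8 are mutually adjacent, so at least 3 colors are needed.
One proper 3-coloring: n1=1, n2=3, n3=1, n4=1, n5=3, n6=3, n7=2, n8=2. No two adjacent vertices share a color.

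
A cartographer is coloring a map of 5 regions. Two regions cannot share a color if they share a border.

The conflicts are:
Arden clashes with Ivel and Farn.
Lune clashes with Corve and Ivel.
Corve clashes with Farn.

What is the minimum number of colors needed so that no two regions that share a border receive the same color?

3

The cycle Lune-Ivel-Arden-Farn-Corve-Lune has odd length 5, so it cannot be 2-colored; at least 3 colors are needed.
3 colors suffice: color 1 → {Arden, Lune}; color 2 → {Ivel, Farn}; color 3 → {Corve}. No two conflicting regions share a color.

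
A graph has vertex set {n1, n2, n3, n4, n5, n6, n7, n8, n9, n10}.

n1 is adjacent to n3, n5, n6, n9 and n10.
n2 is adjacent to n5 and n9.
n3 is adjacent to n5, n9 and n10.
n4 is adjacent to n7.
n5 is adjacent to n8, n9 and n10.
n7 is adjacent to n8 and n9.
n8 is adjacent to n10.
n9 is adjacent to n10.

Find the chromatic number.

5

n1, n3, n5, n9, n10 form a clique, so at least 5 colors are needed.
5 colors suffice: n1=3, n2=3, n3=5, n4=1, n5=2, n6=1, n7=2, n8=1, n9=1, n10=4. Every edge joins two different colors.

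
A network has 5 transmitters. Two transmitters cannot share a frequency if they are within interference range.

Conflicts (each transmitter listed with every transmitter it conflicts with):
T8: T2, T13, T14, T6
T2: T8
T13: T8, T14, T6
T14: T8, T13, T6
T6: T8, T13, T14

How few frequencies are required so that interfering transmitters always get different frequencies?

4

T8, T13, T14, T6 pairwise conflict, so at least 4 frequencies are needed.
4 frequencies suffice: frequency 1 → {T8}; frequency 2 → {T2, T6}; frequency 3 → {T14}; frequency 4 → {T13}. No two conflicting transmitters share a frequency.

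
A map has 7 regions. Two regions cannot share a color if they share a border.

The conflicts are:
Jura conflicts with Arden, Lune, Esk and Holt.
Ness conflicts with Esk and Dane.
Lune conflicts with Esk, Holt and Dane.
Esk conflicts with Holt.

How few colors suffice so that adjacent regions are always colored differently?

4

Jura, Lune, Esk, Holt all conflict with each other, so at least 4 colors are needed.
4 colors suffice: color 1 → {Arden, Esk, Dane}; color 2 → {Ness, Lune}; color 3 → {Jura}; color 4 → {Holt}. Every pair that conflicts lands in different colors.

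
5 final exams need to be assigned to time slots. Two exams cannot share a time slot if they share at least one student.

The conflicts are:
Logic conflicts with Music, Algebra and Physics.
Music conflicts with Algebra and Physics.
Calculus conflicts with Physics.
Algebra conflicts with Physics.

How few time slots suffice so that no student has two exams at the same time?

4

Logic, Music, Algebra, Physics pairwise conflict, so at least 4 time slots are needed.
4 time slots suffice: Logic=4, Music=3, Calculus=2, Algebra=2, Physics=1. Each listed conflict is separated.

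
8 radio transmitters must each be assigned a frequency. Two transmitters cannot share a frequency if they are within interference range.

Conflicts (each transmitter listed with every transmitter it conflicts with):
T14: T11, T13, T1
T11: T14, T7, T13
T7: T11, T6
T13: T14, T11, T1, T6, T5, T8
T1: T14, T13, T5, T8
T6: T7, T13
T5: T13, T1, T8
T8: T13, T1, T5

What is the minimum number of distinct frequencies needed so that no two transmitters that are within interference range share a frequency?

T13, T1, T5, T8 pairwise conflict, so at least 4 frequencies are needed.
4 frequencies suffice: frequency 1 → {T7, T13}; frequency 2 → {T11, T1, T6}; frequency 3 → {T14, T5}; frequency 4 → {T8}. Every pair that conflicts lands in different frequencies.

4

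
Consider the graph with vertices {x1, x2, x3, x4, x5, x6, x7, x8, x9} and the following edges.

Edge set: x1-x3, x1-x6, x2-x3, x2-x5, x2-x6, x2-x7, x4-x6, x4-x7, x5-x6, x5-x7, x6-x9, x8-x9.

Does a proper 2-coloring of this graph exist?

No

x2, x5, x7 are mutually adjacent, so at least 3 colors are needed.
So 2 colors are not enough.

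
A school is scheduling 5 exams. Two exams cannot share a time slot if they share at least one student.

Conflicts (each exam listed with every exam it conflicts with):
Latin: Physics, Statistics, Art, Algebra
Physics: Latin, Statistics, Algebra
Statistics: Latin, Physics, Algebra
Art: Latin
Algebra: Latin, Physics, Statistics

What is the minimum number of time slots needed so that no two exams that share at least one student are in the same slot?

Latin, Physics, Statistics, Algebra pairwise conflict, so at least 4 time slots are needed.
4 time slots suffice: time slot 1 → {Latin}; time slot 2 → {Statistics, Art}; time slot 3 → {Algebra}; time slot 4 → {Physics}. Every pair that conflicts lands in different time slots.

4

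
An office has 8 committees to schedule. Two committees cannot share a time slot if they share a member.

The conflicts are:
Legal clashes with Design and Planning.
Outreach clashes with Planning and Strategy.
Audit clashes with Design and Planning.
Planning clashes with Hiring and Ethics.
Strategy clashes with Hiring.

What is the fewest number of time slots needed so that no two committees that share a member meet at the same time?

2

Strategy and Hiring conflict, so at least 2 time slots are needed.
A valid assignment using 2 time slots: Legal=2, Outreach=2, Audit=2, Design=1, Planning=1, Strategy=1, Hiring=2, Ethics=2. No two conflicting committees share a time slot.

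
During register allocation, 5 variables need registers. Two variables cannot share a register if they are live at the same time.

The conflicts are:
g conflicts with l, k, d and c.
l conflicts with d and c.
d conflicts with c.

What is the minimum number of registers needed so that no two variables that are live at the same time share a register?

4

g, l, d, c are mutually in conflict, so at least 4 registers are needed.
4 registers suffice: register 1 → {g}; register 2 → {k, c}; register 3 → {d}; register 4 → {l}. Each listed conflict is separated.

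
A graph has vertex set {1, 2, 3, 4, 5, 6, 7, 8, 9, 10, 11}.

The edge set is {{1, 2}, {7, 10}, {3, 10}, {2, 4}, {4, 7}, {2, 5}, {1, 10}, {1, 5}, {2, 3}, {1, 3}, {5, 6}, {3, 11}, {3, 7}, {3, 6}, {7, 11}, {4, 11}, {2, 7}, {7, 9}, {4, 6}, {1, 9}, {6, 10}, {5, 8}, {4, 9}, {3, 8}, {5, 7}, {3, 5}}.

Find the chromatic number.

2, 3, 5, 7 are pairwise adjacent (a clique of size 4), so at least 4 colors are needed.
One proper 4-coloring: 1=b, 2=d, 3=a, 4=a, 5=c, 6=b, 7=b, 8=b, 9=c, 10=c, 11=c. No two adjacent vertices share a color.

4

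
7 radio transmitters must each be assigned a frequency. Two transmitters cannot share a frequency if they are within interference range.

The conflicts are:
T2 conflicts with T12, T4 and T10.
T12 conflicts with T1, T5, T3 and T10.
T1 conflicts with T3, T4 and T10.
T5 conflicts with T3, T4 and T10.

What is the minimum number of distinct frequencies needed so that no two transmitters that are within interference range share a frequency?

3

T12, T1, T3 pairwise conflict, so at least 3 frequencies are needed.
3 frequencies suffice: frequency 1 → {T12, T4}; frequency 2 → {T2, T1, T5}; frequency 3 → {T3, T10}. Each listed conflict is separated.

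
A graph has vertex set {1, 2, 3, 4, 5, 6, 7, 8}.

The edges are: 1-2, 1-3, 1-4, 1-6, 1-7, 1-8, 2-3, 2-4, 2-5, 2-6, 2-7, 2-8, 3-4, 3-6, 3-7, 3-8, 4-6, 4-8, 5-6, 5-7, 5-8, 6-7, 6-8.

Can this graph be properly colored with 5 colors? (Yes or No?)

No

1, 2, 3, 4, 6, 8 are pairwise adjacent (a clique of size 6), so at least 6 colors are needed.
So 5 colors are not enough.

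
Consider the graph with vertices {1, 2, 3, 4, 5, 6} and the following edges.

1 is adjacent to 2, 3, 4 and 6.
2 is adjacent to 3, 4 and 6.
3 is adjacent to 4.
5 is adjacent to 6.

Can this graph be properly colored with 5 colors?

The chromatic number is 4. 1, 2, 3, 4 form a clique, so at least 4 colors are needed.
4 colors suffice: color red → {1, 5}; color blue → {2}; color green → {4, 6}; color yellow → {3}.
Since 5 ≥ 4, a proper 5-coloring certainly exists.

Yes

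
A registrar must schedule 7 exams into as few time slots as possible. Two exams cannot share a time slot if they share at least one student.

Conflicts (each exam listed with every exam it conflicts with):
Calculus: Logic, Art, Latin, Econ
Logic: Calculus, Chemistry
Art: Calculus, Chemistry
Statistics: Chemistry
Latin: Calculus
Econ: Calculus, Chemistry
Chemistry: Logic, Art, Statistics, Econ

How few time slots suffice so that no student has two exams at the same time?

2

Calculus and Art conflict, so at least 2 time slots are needed.
A valid assignment using 2 time slots: Calculus=1, Logic=2, Art=2, Statistics=2, Latin=2, Econ=2, Chemistry=1. Each listed conflict is separated.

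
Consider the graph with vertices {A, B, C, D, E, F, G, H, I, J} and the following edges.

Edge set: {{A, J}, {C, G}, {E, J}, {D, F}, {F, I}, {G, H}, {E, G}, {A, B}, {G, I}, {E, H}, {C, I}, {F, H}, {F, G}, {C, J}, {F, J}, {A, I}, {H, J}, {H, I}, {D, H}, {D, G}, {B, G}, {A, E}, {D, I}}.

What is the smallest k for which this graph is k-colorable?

5

D, F, G, H, I are pairwise adjacent (a clique of size 5), so at least 5 colors are needed.
5 colors suffice: color 1 → {G, J}; color 2 → {A, C, H}; color 3 → {B, E, I}; color 4 → {F}; color 5 → {D}. Each edge has distinct colors on its endpoints.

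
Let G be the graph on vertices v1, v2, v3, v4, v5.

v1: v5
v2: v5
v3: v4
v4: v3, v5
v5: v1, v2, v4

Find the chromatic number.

2

v1 and v5 are adjacent, so at least 2 colors are needed.
2 colors suffice: color 1 → {v3, v5}; color 2 → {v1, v2, v4}. No two adjacent vertices share a color.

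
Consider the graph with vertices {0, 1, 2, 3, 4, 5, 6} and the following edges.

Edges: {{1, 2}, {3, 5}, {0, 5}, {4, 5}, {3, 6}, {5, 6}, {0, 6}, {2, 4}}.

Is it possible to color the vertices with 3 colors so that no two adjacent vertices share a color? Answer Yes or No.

Yes

The chromatic number is 3. 3, 5, 6 are mutually adjacent, so at least 3 colors are needed.
A valid assignment using 3 colors: 0=green, 1=blue, 2=red, 3=green, 4=blue, 5=red, 6=blue.
That is already a proper 3-coloring.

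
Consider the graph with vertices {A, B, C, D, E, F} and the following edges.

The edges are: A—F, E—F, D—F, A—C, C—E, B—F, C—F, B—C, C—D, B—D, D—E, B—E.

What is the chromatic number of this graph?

B, C, D, E, F are pairwise adjacent (a clique of size 5), so at least 5 colors are needed.
One proper 5-coloring: A=3, B=3, C=2, D=5, E=4, F=1. No two adjacent vertices share a color.

5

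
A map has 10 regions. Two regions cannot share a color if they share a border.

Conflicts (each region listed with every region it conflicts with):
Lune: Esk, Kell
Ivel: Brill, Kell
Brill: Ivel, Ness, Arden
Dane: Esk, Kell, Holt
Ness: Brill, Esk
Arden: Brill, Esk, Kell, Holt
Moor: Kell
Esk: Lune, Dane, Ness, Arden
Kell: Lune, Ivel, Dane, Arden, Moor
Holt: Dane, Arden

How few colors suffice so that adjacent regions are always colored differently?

Moor and Kell conflict, so at least 2 colors are needed.
A valid assignment using 2 colors: Lune=2, Ivel=2, Brill=1, Dane=2, Ness=2, Arden=2, Moor=2, Esk=1, Kell=1, Holt=1. Each listed conflict is separated.

2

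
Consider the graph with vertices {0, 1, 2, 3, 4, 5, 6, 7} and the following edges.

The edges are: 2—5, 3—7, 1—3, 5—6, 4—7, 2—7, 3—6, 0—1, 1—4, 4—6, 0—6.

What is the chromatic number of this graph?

The cycle 2-5-6-4-7-2 has odd length 5, so it cannot be 2-colored; at least 3 colors are needed.
3 colors suffice: color a → {1, 6, 7}; color b → {0, 3, 4, 5}; color c → {2}. Each edge has distinct colors on its endpoints.

3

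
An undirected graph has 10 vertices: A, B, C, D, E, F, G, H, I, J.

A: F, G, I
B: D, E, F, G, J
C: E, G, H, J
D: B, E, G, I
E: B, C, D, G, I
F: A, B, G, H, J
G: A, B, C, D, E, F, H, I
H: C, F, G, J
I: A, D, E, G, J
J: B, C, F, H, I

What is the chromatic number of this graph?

B, D, E, G are mutually adjacent (a clique of size 4), so at least 4 colors are needed.
4 colors suffice: color 1 → {G, J}; color 2 → {E, F}; color 3 → {B, C, I}; color 4 → {A, D, H}. Every edge joins two different colors.

4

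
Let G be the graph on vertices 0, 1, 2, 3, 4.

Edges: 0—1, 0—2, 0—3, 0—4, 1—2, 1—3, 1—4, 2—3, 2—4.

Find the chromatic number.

0, 1, 2, 3 are mutually adjacent (a clique of size 4), so at least 4 colors are needed.
4 colors suffice: color red → {0}; color blue → {2}; color green → {1}; color yellow → {3, 4}. No two adjacent vertices share a color.

4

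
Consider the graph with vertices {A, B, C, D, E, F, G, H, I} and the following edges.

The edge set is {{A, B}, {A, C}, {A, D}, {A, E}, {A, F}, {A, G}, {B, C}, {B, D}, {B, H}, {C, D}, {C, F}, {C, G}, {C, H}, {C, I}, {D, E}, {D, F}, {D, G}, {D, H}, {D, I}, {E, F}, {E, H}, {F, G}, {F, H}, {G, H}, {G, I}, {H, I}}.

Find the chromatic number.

C, D, F, G, H form a clique, so at least 5 colors are needed.
5 colors suffice: color 1 → {D}; color 2 → {A, H}; color 3 → {C, E}; color 4 → {B, F, I}; color 5 → {G}. Every edge joins two different colors.

5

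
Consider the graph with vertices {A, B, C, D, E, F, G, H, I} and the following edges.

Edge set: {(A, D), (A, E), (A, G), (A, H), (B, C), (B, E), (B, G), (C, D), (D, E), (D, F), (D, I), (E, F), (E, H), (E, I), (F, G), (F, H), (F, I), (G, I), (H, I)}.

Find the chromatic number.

4

E, F, H, I form a clique, so at least 4 colors are needed.
4 colors suffice: color 1 → {C, E, G}; color 2 → {A, B, F}; color 3 → {I}; color 4 → {D, H}. No two adjacent vertices share a color.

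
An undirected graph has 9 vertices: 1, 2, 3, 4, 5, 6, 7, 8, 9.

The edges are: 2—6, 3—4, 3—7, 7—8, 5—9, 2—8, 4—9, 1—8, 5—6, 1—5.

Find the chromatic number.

The cycle 2-8-1-5-6-2 has odd length 5, so it cannot be 2-colored; at least 3 colors are needed.
A valid assignment using 3 colors: 1=b, 2=b, 3=b, 4=a, 5=a, 6=c, 7=c, 8=a, 9=b. No two adjacent vertices share a color.

3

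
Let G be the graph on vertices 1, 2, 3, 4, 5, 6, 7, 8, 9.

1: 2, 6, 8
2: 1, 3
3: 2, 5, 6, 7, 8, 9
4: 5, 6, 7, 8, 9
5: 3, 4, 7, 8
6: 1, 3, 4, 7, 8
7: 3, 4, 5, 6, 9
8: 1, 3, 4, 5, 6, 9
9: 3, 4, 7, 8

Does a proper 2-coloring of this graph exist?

No

4, 8, 9 form a triangle, so at least 3 colors are needed.
So 2 colors are not enough.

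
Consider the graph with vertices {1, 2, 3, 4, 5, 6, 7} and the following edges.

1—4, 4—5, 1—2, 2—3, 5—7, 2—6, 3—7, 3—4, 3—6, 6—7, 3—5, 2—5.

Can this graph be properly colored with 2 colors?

2, 3, 6 are pairwise adjacent, so at least 3 colors are needed.
So 2 colors are not enough.

No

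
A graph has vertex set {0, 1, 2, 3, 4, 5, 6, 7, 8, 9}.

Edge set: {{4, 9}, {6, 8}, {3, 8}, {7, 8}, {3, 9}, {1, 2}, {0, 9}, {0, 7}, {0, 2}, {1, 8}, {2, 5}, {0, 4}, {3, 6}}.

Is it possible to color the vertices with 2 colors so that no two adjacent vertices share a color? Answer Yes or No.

No

3, 6, 8 are pairwise adjacent, so at least 3 colors are needed.
So 2 colors are not enough.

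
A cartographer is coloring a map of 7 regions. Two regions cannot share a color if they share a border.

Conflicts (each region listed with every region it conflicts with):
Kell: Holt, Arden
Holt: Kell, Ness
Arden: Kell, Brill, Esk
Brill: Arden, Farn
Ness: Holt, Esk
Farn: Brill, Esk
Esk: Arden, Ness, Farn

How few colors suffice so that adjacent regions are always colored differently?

3

The cycle Holt-Ness-Esk-Arden-Kell-Holt has odd length 5, so it cannot be 2-colored; at least 3 colors are needed.
A valid assignment using 3 colors: Kell=1, Holt=3, Arden=2, Brill=1, Ness=2, Farn=2, Esk=1. Each listed conflict is separated.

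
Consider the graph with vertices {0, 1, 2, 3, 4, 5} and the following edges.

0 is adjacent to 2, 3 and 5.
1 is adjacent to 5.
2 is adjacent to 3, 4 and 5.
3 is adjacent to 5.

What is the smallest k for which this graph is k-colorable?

0, 2, 3, 5 are mutually adjacent (a clique of size 4), so at least 4 colors are needed.
A valid assignment using 4 colors: 0=green, 1=red, 2=red, 3=yellow, 4=blue, 5=blue. No two adjacent vertices share a color.

4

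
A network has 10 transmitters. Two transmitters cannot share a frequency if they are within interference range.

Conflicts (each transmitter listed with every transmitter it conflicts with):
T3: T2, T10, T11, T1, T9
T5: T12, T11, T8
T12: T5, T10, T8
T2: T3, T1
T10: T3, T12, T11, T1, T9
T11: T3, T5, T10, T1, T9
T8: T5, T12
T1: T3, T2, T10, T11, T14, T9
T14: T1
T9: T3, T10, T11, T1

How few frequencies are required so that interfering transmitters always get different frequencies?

5

T3, T10, T11, T1, T9 are mutually in conflict, so at least 5 frequencies are needed.
5 frequencies suffice: frequency 1 → {T5, T1}; frequency 2 → {T12, T2, T11, T14}; frequency 3 → {T10, T8}; frequency 4 → {T3}; frequency 5 → {T9}. Each listed conflict is separated.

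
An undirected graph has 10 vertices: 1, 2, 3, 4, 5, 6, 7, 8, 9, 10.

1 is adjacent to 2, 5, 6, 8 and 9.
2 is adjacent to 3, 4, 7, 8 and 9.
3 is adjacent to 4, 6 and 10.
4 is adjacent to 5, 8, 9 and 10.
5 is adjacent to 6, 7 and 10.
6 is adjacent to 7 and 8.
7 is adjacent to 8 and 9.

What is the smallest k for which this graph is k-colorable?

3

2, 7, 9 are mutually adjacent, so at least 3 colors are needed.
3 colors suffice: color red → {1, 4, 7}; color blue → {2, 6, 10}; color green → {3, 5, 8, 9}. Each edge has distinct colors on its endpoints.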